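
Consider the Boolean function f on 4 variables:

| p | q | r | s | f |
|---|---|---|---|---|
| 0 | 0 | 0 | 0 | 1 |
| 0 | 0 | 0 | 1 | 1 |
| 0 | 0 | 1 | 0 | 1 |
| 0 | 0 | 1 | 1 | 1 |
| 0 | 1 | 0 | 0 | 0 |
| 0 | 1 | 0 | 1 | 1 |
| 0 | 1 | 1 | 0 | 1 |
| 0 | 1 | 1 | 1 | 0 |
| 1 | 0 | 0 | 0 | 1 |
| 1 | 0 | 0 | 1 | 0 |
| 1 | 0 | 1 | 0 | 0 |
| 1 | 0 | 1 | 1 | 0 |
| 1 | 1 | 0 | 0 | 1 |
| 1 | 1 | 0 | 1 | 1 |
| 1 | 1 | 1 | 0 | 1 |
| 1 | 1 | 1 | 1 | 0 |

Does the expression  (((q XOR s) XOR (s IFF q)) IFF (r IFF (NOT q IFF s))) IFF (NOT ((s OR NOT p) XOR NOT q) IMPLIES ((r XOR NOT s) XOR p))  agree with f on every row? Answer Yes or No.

Check the formula against f row by row:
  p=0, q=0, r=0, s=0: formula gives 1, f = 1 ✓
  p=0, q=0, r=0, s=1: formula gives 1, f = 1 ✓
  p=0, q=0, r=1, s=0: formula gives 1, f = 1 ✓
  p=0, q=0, r=1, s=1: formula gives 1, f = 1 ✓
  …and likewise for the remaining 12 rows.
No disagreement on any input; they are logically equivalent.

Yes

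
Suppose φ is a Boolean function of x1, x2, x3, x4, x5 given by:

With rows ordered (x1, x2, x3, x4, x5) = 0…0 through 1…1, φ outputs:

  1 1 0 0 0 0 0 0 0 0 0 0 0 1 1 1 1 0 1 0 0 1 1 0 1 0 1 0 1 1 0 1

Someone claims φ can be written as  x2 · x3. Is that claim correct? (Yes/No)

No

Evaluate x2 · x3 on each row and compare to φ:
  x1=0, x2=0, x3=0, x4=0, x5=0: formula gives 0, but φ = 1 ✗
Since they disagree at (0,0,0,0,0), the expression is not a correct formula for φ.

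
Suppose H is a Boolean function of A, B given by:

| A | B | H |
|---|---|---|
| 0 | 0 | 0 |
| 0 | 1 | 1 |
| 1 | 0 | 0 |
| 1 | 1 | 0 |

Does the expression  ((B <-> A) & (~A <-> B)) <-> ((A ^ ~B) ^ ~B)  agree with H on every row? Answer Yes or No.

Evaluate ((B <-> A) & (~A <-> B)) <-> ((A ^ ~B) ^ ~B) on each row and compare to H:
  A=0, B=0: formula gives 1, but H = 0 ✗
Row (0,0) is a counterexample, so the formula is not equivalent to H.

No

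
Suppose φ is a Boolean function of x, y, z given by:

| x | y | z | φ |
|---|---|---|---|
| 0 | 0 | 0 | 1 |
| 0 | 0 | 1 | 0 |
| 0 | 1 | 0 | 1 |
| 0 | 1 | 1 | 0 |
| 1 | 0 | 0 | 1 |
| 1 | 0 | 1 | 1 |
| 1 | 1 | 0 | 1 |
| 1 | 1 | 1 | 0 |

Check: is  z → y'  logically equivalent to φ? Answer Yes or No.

Check the formula against φ row by row:
  x=0, y=0, z=0: formula gives 1, φ = 1 ✓
  x=0, y=0, z=1: formula gives 1, but φ = 0 ✗
Since they disagree at (0,0,1), the expression is not a correct formula for φ.

No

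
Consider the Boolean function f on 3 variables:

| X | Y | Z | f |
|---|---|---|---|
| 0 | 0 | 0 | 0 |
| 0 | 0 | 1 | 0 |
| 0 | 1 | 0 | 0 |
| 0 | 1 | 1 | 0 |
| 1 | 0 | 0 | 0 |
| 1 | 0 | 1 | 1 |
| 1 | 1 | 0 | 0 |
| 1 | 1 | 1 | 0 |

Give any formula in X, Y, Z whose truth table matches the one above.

f(X, Y, Z) = (X · Y') · Z

Only row (1,0,1) gives 1. That row's minterm X·¬Y·Z is f directly.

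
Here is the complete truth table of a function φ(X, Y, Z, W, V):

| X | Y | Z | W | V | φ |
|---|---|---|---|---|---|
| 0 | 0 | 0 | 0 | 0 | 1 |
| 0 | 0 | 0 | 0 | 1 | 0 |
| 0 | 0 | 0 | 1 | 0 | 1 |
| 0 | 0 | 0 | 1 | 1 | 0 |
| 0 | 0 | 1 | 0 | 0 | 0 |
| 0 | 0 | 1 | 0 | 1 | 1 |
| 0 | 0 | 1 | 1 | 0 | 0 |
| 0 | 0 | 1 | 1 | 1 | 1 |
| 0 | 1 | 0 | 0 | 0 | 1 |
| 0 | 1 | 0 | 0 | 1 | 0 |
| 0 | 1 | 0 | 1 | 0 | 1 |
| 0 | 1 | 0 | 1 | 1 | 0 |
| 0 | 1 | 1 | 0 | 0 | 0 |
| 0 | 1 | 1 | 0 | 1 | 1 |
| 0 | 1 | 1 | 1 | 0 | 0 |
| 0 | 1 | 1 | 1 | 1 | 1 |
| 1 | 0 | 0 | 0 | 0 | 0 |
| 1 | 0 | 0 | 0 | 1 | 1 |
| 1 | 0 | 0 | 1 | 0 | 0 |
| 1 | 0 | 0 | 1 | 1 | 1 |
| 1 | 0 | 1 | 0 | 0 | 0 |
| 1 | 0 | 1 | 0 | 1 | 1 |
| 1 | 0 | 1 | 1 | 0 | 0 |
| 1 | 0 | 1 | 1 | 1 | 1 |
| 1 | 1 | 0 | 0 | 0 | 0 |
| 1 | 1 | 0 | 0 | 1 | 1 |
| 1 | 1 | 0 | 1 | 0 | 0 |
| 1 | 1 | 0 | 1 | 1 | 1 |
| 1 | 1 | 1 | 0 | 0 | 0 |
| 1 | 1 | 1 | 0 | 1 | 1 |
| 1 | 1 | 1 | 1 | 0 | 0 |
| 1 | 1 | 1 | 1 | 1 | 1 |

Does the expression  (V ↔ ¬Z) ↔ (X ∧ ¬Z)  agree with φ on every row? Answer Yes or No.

Test each input against both φ and the formula:
  X=0, Y=0, Z=0, W=0, V=0: formula gives 1, φ = 1 ✓
  X=0, Y=0, Z=0, W=0, V=1: formula gives 0, φ = 0 ✓
  X=0, Y=0, Z=0, W=1, V=0: formula gives 1, φ = 1 ✓
  X=0, Y=0, Z=0, W=1, V=1: formula gives 0, φ = 0 ✓
  …and likewise for the remaining 28 rows.
All 32 rows match — the expression computes φ exactly.

Yes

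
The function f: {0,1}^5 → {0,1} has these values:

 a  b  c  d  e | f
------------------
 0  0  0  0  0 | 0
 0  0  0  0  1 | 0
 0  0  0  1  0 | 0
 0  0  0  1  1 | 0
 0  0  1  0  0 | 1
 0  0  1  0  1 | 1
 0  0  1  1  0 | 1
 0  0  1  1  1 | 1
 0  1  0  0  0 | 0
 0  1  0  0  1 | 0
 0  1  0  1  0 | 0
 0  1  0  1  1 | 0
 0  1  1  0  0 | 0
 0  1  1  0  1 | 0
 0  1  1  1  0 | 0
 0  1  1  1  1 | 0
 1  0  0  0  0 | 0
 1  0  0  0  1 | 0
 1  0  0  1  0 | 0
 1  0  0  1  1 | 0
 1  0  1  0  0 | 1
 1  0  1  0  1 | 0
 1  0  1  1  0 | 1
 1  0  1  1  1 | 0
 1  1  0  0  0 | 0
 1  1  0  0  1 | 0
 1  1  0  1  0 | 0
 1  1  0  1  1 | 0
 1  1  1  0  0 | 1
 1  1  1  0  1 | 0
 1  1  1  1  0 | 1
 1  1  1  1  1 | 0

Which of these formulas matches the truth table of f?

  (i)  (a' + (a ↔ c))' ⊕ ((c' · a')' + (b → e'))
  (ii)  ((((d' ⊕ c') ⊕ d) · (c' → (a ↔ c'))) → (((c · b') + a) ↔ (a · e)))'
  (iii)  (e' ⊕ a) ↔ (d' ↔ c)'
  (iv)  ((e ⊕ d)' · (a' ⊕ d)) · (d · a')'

(i): at (0,0,0,0,0) it gives 1, but f = 0 — eliminated.
(iii): at (0,0,0,0,0) it gives 1, but f = 0 — eliminated.
(iv): at (0,0,0,0,0) it gives 1, but f = 0 — eliminated.
Only (ii) survives; checking it on all 32 rows confirms it matches f.

ii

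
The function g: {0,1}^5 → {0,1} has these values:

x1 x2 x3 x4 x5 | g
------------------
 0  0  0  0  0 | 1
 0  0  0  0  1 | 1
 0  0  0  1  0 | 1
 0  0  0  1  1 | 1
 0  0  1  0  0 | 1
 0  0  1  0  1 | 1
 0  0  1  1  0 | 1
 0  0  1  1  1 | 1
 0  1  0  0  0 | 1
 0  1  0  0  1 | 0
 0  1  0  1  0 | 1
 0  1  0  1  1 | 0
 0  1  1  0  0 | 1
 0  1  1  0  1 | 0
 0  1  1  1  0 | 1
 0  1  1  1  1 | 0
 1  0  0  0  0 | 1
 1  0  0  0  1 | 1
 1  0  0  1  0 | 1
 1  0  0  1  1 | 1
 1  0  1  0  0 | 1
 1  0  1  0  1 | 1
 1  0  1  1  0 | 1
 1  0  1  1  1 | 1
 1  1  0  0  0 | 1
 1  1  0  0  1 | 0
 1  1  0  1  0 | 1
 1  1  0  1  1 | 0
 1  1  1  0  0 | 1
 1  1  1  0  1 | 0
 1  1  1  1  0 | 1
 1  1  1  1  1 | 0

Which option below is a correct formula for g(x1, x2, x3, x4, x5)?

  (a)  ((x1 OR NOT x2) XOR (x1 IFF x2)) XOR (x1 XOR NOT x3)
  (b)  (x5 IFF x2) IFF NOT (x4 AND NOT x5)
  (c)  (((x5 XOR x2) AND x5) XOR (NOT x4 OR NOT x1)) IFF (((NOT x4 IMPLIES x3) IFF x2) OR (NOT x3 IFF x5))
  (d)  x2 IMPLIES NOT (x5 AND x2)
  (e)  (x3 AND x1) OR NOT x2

d

(a): at (0,0,1,0,0) it gives 0, but g = 1 — eliminated.
(b): at (0,0,0,0,1) it gives 0, but g = 1 — eliminated.
(c): at (0,0,0,0,1) it gives 0, but g = 1 — eliminated.
(e): at (0,1,0,0,0) it gives 0, but g = 1 — eliminated.
(d) is the remaining candidate, and it agrees with g on all 32 inputs.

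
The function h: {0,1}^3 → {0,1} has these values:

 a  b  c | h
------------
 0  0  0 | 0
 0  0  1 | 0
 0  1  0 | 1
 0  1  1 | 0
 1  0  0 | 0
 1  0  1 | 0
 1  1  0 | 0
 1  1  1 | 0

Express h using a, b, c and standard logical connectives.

h(a, b, c) = (~a & b) & ~c

h is 1 on exactly one input, (0,1,0), whose minterm is ¬a·b·¬c. So h is just that conjunction.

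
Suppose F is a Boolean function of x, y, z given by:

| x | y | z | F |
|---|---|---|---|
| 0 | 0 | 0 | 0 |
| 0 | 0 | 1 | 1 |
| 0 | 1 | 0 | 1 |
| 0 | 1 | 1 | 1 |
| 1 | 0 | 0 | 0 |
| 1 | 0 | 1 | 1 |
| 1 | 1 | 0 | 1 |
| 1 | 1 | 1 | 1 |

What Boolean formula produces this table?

F(x, y, z) = (((x' · y') · z') + ((x · y') · z'))'

F is 0 on only 2 rows — (0,0,0), (1,0,0). Writing each as a minterm (¬x·¬y·¬z, x·¬y·¬z) and OR-ing them characterizes exactly where F=0, so F is the negation of that disjunction.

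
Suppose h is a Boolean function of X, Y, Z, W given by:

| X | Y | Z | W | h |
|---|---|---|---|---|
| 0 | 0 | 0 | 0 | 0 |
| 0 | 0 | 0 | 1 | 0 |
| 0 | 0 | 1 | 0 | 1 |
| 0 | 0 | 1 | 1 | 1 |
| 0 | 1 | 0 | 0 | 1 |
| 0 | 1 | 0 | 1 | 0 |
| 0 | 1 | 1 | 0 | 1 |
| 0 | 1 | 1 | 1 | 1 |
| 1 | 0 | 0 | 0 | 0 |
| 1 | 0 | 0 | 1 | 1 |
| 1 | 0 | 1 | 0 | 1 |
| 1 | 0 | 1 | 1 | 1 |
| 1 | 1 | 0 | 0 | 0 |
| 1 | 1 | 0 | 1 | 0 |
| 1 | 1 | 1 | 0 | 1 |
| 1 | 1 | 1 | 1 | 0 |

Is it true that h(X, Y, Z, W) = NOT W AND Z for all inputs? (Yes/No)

No

Test each input against both h and the formula:
  X=0, Y=0, Z=0, W=0: formula gives 0, h = 0 ✓
  X=0, Y=0, Z=0, W=1: formula gives 0, h = 0 ✓
  X=0, Y=0, Z=1, W=0: formula gives 1, h = 1 ✓
  X=0, Y=0, Z=1, W=1: formula gives 0, but h = 1 ✗
Row (0,0,1,1) is a counterexample, so the formula is not equivalent to h.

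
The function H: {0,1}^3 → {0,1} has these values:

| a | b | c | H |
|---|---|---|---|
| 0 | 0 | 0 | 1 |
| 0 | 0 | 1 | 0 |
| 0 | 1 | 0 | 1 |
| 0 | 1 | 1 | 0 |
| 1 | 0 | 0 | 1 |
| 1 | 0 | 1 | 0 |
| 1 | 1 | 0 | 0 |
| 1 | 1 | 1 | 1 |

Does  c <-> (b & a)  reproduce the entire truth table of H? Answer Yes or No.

Yes

Evaluate c <-> (b & a) on each row and compare to H:
  a=0, b=0, c=0: formula gives 1, H = 1 ✓
  a=0, b=0, c=1: formula gives 0, H = 0 ✓
  a=0, b=1, c=0: formula gives 1, H = 1 ✓
  a=0, b=1, c=1: formula gives 0, H = 0 ✓
  a=1, b=0, c=0: formula gives 1, H = 1 ✓
  …and likewise for the remaining 3 rows.
All 8 rows match — the expression computes H exactly.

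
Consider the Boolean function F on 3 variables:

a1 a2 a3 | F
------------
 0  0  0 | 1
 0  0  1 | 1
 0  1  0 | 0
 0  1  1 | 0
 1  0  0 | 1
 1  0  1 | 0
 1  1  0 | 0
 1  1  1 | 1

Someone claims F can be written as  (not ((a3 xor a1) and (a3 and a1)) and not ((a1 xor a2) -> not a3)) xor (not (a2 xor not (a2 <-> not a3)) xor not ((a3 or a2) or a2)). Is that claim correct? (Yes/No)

Yes

Check the formula against F row by row:
  a1=0, a2=0, a3=0: formula gives 1, F = 1 ✓
  a1=0, a2=0, a3=1: formula gives 1, F = 1 ✓
  a1=0, a2=1, a3=0: formula gives 0, F = 0 ✓
  a1=0, a2=1, a3=1: formula gives 0, F = 0 ✓
  a1=1, a2=0, a3=0: formula gives 1, F = 1 ✓
  …and likewise for the remaining 3 rows.
No disagreement on any input; they are logically equivalent.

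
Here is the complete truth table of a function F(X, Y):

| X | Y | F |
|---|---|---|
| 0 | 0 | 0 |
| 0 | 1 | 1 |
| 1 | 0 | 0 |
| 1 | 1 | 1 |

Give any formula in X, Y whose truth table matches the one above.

The output simply equals Y.

F(X, Y) = Y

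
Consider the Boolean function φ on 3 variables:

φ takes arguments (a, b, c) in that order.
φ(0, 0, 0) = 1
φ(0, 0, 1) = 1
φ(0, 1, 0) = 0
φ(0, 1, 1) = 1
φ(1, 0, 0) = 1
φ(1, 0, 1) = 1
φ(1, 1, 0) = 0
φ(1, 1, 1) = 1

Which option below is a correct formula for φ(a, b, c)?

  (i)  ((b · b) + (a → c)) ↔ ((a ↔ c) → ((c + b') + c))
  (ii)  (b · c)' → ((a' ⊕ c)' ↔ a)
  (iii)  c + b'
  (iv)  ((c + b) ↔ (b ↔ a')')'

(i) disagrees with φ on (1,0,0) (formula → 0, table → 1); rule it out.
(ii) disagrees with φ on (0,0,1) (formula → 0, table → 1); rule it out.
(iv) disagrees with φ on (0,0,1) (formula → 0, table → 1); rule it out.
Only (iii) survives; checking it on all 8 rows confirms it matches φ.

iii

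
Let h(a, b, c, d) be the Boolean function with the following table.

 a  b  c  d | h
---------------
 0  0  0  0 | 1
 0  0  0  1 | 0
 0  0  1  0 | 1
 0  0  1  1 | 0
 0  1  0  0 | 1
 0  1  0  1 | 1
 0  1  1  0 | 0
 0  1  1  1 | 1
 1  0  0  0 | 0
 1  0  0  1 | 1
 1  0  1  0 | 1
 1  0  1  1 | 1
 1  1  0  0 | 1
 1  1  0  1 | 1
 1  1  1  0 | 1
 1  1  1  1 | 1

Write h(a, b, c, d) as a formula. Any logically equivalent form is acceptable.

There are just 4 zero rows: (0,0,0,1), (0,0,1,1), (0,1,1,0), (1,0,0,0). Their minterms are ¬a·¬b·¬c·d, ¬a·¬b·c·d, ¬a·b·c·¬d, a·¬b·¬c·¬d; the OR of those covers precisely the 0-outputs, and negating it yields h.

h(a, b, c, d) = not ((((((not a and not b) and not c) and d) or (((not a and not b) and c) and d)) or (((not a and b) and c) and not d)) or (((a and not b) and not c) and not d))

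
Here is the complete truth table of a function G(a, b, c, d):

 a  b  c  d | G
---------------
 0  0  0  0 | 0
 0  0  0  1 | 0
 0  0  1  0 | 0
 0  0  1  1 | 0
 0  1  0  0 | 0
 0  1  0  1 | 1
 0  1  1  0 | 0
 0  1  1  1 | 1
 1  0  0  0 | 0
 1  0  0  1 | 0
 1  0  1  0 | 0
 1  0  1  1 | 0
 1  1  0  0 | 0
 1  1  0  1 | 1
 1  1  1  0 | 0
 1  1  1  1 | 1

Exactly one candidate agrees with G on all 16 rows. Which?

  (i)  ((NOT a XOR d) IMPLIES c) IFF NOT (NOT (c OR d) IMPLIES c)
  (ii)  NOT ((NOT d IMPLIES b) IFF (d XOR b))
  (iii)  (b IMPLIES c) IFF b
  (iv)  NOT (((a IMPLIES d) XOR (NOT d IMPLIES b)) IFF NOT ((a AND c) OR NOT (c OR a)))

(i) disagrees with G on (0,1,0,1) (formula → 0, table → 1); rule it out.
(iii) disagrees with G on (0,1,0,1) (formula → 0, table → 1); rule it out.
(iv) disagrees with G on (0,0,0,0) (formula → 1, table → 0); rule it out.
That leaves (ii). Evaluating it on every row reproduces the table of G exactly.

ii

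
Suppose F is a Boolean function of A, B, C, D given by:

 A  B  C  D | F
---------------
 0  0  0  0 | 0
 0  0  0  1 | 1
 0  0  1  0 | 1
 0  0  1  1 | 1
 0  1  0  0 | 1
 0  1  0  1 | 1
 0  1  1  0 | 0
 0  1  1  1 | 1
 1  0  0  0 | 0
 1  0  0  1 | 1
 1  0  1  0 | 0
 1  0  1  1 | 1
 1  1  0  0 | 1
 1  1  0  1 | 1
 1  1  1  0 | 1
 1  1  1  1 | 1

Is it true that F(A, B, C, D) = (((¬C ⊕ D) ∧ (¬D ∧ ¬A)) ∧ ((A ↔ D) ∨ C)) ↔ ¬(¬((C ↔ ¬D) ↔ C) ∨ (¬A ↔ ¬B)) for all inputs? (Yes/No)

Yes

Check the formula against F row by row:
  A=0, B=0, C=0, D=0: formula gives 0, F = 0 ✓
  A=0, B=0, C=0, D=1: formula gives 1, F = 1 ✓
  A=0, B=0, C=1, D=0: formula gives 1, F = 1 ✓
  A=0, B=0, C=1, D=1: formula gives 1, F = 1 ✓
  …and likewise for the remaining 12 rows.
All 16 rows match — the expression computes F exactly.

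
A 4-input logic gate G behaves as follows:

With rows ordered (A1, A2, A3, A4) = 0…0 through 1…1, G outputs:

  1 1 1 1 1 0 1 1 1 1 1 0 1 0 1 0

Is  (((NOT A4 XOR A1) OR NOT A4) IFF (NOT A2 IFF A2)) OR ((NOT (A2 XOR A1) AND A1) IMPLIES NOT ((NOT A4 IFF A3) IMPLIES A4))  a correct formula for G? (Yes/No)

Test each input against both G and the formula:
  A1=0, A2=0, A3=0, A4=0: formula gives 1, G = 1 ✓
  A1=0, A2=0, A3=0, A4=1: formula gives 1, G = 1 ✓
  A1=0, A2=0, A3=1, A4=0: formula gives 1, G = 1 ✓
  A1=0, A2=0, A3=1, A4=1: formula gives 1, G = 1 ✓
  …
  A1=0, A2=1, A3=0, A4=1: formula gives 1, but G = 0 ✗
A single disagreement suffices: at (0,1,0,1) they differ, so the formula does not compute G.

No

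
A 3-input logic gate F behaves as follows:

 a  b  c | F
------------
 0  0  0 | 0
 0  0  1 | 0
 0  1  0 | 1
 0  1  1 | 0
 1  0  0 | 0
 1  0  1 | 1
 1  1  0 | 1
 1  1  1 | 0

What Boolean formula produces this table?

F(a, b, c) = (((¬a ∧ b) ∧ ¬c) ∨ ((a ∧ ¬b) ∧ c)) ∨ ((a ∧ b) ∧ ¬c)

The 1-rows are (0,1,0), (1,0,1), (1,1,0). Each contributes one minterm — ¬a·b·¬c; a·¬b·c; a·b·¬c — and their disjunction is a sum-of-products form of F.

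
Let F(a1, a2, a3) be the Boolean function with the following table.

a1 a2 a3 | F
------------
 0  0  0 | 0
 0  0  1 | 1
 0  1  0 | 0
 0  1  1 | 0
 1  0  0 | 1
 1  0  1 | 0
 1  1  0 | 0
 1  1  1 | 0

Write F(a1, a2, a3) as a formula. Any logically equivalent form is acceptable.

F(a1, a2, a3) = ((not a1 and not a2) and a3) or ((a1 and not a2) and not a3)

Collect the rows where F=1 — (0,0,1), (1,0,0) — and write one minterm per row: ¬a1·¬a2·a3, a1·¬a2·¬a3. Their union (logical OR) reproduces the table exactly.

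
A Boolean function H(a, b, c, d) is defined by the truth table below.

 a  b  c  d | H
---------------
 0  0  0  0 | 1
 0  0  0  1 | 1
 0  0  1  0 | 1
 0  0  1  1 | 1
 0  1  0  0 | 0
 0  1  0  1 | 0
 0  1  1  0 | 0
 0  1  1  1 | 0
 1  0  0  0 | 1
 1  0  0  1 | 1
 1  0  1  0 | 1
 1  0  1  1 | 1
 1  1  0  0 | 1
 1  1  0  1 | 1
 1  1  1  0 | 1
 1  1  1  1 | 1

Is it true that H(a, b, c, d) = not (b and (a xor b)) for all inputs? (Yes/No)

Yes

Evaluate not (b and (a xor b)) on each row and compare to H:
  a=0, b=0, c=0, d=0: formula gives 1, H = 1 ✓
  a=0, b=0, c=0, d=1: formula gives 1, H = 1 ✓
  a=0, b=0, c=1, d=0: formula gives 1, H = 1 ✓
  a=0, b=0, c=1, d=1: formula gives 1, H = 1 ✓
  …and likewise for the remaining 12 rows.
All 16 rows match — the expression computes H exactly.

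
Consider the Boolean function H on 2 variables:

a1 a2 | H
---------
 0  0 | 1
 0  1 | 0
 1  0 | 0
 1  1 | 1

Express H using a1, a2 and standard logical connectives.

The output is 1 exactly when an even number of inputs are 1 — the complement of 2-way XOR.

H(a1, a2) = not (a1 xor a2)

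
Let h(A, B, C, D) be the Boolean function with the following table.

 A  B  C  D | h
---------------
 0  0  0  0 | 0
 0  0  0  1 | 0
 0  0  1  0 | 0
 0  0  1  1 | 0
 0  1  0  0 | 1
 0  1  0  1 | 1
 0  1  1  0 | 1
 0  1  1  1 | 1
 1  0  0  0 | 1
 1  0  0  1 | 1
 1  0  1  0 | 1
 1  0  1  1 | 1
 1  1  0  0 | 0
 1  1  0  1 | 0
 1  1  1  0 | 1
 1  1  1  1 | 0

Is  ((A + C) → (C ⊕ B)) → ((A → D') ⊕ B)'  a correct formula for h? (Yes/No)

Test each input against both h and the formula:
  A=0, B=0, C=0, D=0: formula gives 0, h = 0 ✓
  A=0, B=0, C=0, D=1: formula gives 0, h = 0 ✓
  A=0, B=0, C=1, D=0: formula gives 0, h = 0 ✓
  A=0, B=0, C=1, D=1: formula gives 0, h = 0 ✓
  …
  A=1, B=0, C=1, D=0: formula gives 0, but h = 1 ✗
Since they disagree at (1,0,1,0), the expression is not a correct formula for h.

No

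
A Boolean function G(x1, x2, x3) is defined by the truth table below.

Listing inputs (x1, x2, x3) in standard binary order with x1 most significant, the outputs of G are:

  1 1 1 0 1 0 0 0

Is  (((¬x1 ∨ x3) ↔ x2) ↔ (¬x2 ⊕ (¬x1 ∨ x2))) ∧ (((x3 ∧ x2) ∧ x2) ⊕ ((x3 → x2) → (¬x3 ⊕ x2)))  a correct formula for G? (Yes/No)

No

Evaluate (((¬x1 ∨ x3) ↔ x2) ↔ (¬x2 ⊕ (¬x1 ∨ x2))) ∧ (((x3 ∧ x2) ∧ x2) ⊕ ((x3 → x2) → (¬x3 ⊕ x2))) on each row and compare to G:
  x1=0, x2=0, x3=0: formula gives 1, G = 1 ✓
  x1=0, x2=0, x3=1: formula gives 1, G = 1 ✓
  x1=0, x2=1, x3=0: formula gives 0, but G = 1 ✗
A single disagreement suffices: at (0,1,0) they differ, so the formula does not compute G.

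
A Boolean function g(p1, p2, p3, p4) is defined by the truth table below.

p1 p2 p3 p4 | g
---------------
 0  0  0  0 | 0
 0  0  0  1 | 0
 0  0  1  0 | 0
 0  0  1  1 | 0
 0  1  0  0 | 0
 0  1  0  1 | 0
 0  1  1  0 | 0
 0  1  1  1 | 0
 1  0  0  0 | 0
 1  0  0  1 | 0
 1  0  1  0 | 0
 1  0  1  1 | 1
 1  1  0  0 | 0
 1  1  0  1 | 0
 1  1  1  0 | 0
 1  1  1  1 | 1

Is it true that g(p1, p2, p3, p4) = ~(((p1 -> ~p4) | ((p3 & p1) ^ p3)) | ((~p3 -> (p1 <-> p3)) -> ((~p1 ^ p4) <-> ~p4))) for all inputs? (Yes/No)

Evaluate ~(((p1 -> ~p4) | ((p3 & p1) ^ p3)) | ((~p3 -> (p1 <-> p3)) -> ((~p1 ^ p4) <-> ~p4))) on each row and compare to g:
  p1=0, p2=0, p3=0, p4=0: formula gives 0, g = 0 ✓
  p1=0, p2=0, p3=0, p4=1: formula gives 0, g = 0 ✓
  p1=0, p2=0, p3=1, p4=0: formula gives 0, g = 0 ✓
  p1=0, p2=0, p3=1, p4=1: formula gives 0, g = 0 ✓
  …and likewise for the remaining 12 rows.
Every row agrees, so the formula is equivalent.

Yes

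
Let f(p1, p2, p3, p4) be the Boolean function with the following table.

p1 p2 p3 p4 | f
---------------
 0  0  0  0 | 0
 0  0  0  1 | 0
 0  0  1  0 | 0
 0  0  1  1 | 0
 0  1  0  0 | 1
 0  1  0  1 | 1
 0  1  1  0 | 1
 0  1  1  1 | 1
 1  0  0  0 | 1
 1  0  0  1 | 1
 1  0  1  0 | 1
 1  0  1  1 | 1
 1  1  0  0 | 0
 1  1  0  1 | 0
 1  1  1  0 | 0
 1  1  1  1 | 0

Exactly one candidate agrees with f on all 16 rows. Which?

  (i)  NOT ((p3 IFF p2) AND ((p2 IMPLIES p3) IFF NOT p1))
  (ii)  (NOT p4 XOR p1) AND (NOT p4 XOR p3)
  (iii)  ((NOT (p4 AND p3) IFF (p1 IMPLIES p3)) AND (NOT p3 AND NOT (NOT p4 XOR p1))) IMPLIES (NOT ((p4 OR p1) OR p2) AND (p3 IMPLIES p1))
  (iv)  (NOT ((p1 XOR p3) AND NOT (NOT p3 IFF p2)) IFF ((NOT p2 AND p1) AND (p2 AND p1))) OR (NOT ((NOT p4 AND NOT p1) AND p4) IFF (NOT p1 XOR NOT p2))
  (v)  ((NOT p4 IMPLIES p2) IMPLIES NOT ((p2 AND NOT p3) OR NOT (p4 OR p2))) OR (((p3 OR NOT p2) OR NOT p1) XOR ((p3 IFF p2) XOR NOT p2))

iv

(i) disagrees with f on (0,0,1,0) (formula → 1, table → 0); rule it out.
(ii) disagrees with f on (0,0,0,0) (formula → 1, table → 0); rule it out.
(iii) disagrees with f on (0,0,0,0) (formula → 1, table → 0); rule it out.
(v) disagrees with f on (0,0,0,0) (formula → 1, table → 0); rule it out.
(iv) is the remaining candidate, and it agrees with f on all 16 inputs.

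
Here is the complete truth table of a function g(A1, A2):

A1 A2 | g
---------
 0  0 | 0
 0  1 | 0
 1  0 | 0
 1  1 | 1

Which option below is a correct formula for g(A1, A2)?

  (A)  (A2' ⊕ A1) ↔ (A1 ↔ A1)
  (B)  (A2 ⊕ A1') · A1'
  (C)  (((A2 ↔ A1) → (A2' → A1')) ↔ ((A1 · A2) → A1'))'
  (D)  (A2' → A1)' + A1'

(A) fails at (0,0): the formula yields 1, g is 0.
(B) fails at (0,0): the formula yields 1, g is 0.
(D) fails at (0,0): the formula yields 1, g is 0.
(C) is the remaining candidate, and it agrees with g on all 4 inputs.

C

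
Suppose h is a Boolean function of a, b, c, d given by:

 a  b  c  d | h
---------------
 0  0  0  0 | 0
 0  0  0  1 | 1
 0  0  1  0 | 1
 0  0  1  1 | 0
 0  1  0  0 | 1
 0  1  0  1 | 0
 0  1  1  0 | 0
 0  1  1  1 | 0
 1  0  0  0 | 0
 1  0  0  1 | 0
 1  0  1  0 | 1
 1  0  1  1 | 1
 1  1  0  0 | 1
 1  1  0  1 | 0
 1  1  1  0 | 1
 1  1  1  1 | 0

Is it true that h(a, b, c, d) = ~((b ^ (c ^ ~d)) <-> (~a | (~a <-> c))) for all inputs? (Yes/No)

Check the formula against h row by row:
  a=0, b=0, c=0, d=0: formula gives 0, h = 0 ✓
  a=0, b=0, c=0, d=1: formula gives 1, h = 1 ✓
  a=0, b=0, c=1, d=0: formula gives 1, h = 1 ✓
  a=0, b=0, c=1, d=1: formula gives 0, h = 0 ✓
  …
  a=0, b=1, c=1, d=1: formula gives 1, but h = 0 ✗
A single disagreement suffices: at (0,1,1,1) they differ, so the formula does not compute h.

No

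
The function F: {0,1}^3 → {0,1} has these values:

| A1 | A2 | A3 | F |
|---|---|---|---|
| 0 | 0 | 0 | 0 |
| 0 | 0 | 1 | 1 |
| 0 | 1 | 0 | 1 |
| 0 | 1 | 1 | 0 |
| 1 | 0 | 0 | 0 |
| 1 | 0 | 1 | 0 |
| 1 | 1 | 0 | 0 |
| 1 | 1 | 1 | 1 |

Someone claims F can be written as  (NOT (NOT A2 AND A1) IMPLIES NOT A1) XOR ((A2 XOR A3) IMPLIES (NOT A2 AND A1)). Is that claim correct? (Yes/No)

Yes

Test each input against both F and the formula:
  A1=0, A2=0, A3=0: formula gives 0, F = 0 ✓
  A1=0, A2=0, A3=1: formula gives 1, F = 1 ✓
  A1=0, A2=1, A3=0: formula gives 1, F = 1 ✓
  A1=0, A2=1, A3=1: formula gives 0, F = 0 ✓
  A1=1, A2=0, A3=0: formula gives 0, F = 0 ✓
  … (the remaining 3 rows also agree.)
All 8 rows match — the expression computes F exactly.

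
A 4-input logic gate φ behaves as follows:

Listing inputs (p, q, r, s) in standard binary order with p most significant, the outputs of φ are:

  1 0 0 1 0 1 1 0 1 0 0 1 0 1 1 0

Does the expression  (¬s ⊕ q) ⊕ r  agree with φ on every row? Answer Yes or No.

Test each input against both φ and the formula:
  p=0, q=0, r=0, s=0: formula gives 1, φ = 1 ✓
  p=0, q=0, r=0, s=1: formula gives 0, φ = 0 ✓
  p=0, q=0, r=1, s=0: formula gives 0, φ = 0 ✓
  p=0, q=0, r=1, s=1: formula gives 1, φ = 1 ✓
  …and likewise for the remaining 12 rows.
Every row agrees, so the formula is equivalent.

Yes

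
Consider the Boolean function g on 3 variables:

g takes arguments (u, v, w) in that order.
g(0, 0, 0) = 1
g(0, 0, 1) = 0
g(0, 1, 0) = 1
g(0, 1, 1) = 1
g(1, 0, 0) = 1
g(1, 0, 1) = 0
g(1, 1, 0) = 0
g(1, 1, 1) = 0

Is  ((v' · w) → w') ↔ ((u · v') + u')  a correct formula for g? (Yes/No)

Yes

Check the formula against g row by row:
  u=0, v=0, w=0: formula gives 1, g = 1 ✓
  u=0, v=0, w=1: formula gives 0, g = 0 ✓
  u=0, v=1, w=0: formula gives 1, g = 1 ✓
  u=0, v=1, w=1: formula gives 1, g = 1 ✓
  u=1, v=0, w=0: formula gives 1, g = 1 ✓
  …and likewise for the remaining 3 rows.
No disagreement on any input; they are logically equivalent.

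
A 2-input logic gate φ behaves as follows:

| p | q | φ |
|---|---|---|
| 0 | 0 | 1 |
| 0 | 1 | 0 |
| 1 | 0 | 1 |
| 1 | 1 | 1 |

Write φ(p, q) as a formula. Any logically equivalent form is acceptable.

This is q → p (false only at 0,1).

φ(p, q) = q -> p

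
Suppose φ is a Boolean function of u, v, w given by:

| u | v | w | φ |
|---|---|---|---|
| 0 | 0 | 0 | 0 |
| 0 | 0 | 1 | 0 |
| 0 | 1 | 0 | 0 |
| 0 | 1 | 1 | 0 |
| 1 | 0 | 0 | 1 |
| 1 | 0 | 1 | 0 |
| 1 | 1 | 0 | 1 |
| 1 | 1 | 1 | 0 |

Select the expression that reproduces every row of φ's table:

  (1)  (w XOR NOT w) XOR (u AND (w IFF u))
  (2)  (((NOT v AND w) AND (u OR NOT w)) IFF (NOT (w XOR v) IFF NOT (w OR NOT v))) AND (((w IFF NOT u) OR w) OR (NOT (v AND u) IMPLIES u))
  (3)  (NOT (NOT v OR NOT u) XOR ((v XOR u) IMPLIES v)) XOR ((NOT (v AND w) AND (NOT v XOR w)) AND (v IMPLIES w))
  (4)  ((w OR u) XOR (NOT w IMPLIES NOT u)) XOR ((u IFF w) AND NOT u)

4

(1) fails at (0,0,0): the formula yields 1, φ is 0.
(2) fails at (0,1,1): the formula yields 1, φ is 0.
(3) fails at (0,0,1): the formula yields 1, φ is 0.
Only (4) survives; checking it on all 8 rows confirms it matches φ.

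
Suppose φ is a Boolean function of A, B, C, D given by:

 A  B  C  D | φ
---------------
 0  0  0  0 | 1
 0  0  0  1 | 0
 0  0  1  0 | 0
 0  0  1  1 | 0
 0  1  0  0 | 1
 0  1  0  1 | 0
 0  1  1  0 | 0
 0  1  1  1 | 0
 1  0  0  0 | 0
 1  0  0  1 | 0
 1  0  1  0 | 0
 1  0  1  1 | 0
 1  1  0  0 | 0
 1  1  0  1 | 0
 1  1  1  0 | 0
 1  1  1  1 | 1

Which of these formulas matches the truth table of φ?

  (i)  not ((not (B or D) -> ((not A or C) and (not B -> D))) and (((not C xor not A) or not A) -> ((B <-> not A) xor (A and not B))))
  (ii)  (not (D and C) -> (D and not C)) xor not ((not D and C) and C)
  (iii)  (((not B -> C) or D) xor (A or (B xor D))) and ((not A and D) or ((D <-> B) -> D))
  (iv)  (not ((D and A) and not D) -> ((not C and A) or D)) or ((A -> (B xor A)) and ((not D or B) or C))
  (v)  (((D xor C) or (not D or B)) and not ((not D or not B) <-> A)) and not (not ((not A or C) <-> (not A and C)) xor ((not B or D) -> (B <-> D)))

v

(i) disagrees with φ on (0,0,0,1) (formula → 1, table → 0); rule it out.
(ii) disagrees with φ on (1,0,0,0) (formula → 1, table → 0); rule it out.
(iii) disagrees with φ on (0,0,0,0) (formula → 0, table → 1); rule it out.
(iv) disagrees with φ on (0,0,0,1) (formula → 1, table → 0); rule it out.
Only (v) survives; checking it on all 16 rows confirms it matches φ.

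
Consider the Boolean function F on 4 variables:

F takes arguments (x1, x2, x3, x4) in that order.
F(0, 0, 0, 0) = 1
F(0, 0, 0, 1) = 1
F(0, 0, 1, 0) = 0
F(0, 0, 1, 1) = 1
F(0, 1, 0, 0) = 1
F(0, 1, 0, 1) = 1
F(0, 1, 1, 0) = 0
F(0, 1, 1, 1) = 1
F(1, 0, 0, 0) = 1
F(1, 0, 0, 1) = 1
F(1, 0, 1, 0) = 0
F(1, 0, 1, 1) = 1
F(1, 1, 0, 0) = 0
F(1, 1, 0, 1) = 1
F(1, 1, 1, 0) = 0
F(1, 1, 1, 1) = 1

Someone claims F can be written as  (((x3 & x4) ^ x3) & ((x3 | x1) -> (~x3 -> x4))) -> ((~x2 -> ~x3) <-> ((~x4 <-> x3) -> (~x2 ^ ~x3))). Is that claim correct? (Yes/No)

No

Check the formula against F row by row:
  x1=0, x2=0, x3=0, x4=0: formula gives 1, F = 1 ✓
  x1=0, x2=0, x3=0, x4=1: formula gives 1, F = 1 ✓
  x1=0, x2=0, x3=1, x4=0: formula gives 0, F = 0 ✓
  x1=0, x2=0, x3=1, x4=1: formula gives 1, F = 1 ✓
  …
  x1=1, x2=1, x3=0, x4=0: formula gives 1, but F = 0 ✗
A single disagreement suffices: at (1,1,0,0) they differ, so the formula does not compute F.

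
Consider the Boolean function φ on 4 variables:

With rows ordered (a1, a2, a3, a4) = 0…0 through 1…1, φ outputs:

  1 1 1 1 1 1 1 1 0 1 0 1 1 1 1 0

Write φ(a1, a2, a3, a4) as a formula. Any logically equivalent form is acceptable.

The 0-rows are (1,0,0,0), (1,0,1,0), (1,1,1,1). Take each as a conjunction (a1·¬a2·¬a3·¬a4, a1·¬a2·a3·¬a4, a1·a2·a3·a4), form their disjunction, and complement — that gives a formula that is 1 everywhere φ is.

φ(a1, a2, a3, a4) = not (((((a1 and not a2) and not a3) and not a4) or (((a1 and not a2) and a3) and not a4)) or (((a1 and a2) and a3) and a4))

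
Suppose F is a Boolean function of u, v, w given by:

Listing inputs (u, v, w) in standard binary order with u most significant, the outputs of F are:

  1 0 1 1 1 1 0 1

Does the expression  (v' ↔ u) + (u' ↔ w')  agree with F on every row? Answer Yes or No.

Evaluate (v' ↔ u) + (u' ↔ w') on each row and compare to F:
  u=0, v=0, w=0: formula gives 1, F = 1 ✓
  u=0, v=0, w=1: formula gives 0, F = 0 ✓
  u=0, v=1, w=0: formula gives 1, F = 1 ✓
  u=0, v=1, w=1: formula gives 1, F = 1 ✓
  u=1, v=0, w=0: formula gives 1, F = 1 ✓
  … (the remaining 3 rows also agree.)
Every row agrees, so the formula is equivalent.

Yes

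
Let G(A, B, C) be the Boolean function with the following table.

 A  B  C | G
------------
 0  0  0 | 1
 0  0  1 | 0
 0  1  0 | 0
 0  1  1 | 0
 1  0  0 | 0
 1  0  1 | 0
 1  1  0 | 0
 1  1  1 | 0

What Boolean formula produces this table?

The output is 1 only when every input is 0 — NOR of all inputs.

G(A, B, C) = ((A + B) + C)'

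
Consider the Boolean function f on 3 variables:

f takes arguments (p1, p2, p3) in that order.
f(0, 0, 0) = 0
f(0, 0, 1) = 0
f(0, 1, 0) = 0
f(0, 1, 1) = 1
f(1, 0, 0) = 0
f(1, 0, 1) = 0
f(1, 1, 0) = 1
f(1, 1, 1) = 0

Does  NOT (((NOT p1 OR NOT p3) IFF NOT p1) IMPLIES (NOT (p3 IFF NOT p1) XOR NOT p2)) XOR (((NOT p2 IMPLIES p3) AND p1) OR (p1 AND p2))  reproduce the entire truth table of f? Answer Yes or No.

No

Check the formula against f row by row:
  p1=0, p2=0, p3=0: formula gives 1, but f = 0 ✗
A single disagreement suffices: at (0,0,0) they differ, so the formula does not compute f.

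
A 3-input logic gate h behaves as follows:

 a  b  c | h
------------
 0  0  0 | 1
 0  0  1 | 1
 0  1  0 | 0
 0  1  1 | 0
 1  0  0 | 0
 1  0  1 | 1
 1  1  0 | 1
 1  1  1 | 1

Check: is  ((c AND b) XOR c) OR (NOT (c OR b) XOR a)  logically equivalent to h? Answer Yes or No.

Evaluate ((c AND b) XOR c) OR (NOT (c OR b) XOR a) on each row and compare to h:
  a=0, b=0, c=0: formula gives 1, h = 1 ✓
  a=0, b=0, c=1: formula gives 1, h = 1 ✓
  a=0, b=1, c=0: formula gives 0, h = 0 ✓
  a=0, b=1, c=1: formula gives 0, h = 0 ✓
  a=1, b=0, c=0: formula gives 0, h = 0 ✓
  …and likewise for the remaining 3 rows.
No disagreement on any input; they are logically equivalent.

Yes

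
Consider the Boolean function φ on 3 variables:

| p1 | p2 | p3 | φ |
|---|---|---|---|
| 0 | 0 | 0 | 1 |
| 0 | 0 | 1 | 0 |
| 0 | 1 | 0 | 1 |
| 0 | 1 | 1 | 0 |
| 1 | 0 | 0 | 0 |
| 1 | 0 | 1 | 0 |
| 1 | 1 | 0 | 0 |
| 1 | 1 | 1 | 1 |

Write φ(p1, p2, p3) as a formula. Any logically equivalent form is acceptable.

Collect the rows where φ=1 — (0,0,0), (0,1,0), (1,1,1) — and write one minterm per row: ¬p1·¬p2·¬p3, ¬p1·p2·¬p3, p1·p2·p3. Their union (logical OR) reproduces the table exactly.

φ(p1, p2, p3) = (((NOT p1 AND NOT p2) AND NOT p3) OR ((NOT p1 AND p2) AND NOT p3)) OR ((p1 AND p2) AND p3)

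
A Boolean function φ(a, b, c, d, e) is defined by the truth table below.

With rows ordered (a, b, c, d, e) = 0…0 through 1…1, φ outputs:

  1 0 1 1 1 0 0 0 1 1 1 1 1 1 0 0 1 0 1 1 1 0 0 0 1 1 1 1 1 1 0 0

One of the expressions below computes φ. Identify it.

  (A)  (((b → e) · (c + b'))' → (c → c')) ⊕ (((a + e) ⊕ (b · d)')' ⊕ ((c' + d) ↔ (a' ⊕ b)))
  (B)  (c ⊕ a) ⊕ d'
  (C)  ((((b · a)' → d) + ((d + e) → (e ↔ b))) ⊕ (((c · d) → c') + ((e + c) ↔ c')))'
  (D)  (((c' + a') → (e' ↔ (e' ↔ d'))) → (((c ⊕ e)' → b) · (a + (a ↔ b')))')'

(A) disagrees with φ on (0,0,0,0,0) (formula → 0, table → 1); rule it out.
(B) disagrees with φ on (0,0,0,0,1) (formula → 1, table → 0); rule it out.
(D) disagrees with φ on (0,0,0,0,0) (formula → 0, table → 1); rule it out.
(C) is the remaining candidate, and it agrees with φ on all 32 inputs.

C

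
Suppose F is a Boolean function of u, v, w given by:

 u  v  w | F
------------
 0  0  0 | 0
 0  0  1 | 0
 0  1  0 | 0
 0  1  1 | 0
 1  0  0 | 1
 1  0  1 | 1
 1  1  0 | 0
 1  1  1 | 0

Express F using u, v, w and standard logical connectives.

F=1 on 2 inputs: (1,0,0), (1,0,1). Reading each as a conjunction of literals (u·¬v·¬w, u·¬v·w) and taking the OR gives the canonical DNF.

F(u, v, w) = ((u ∧ ¬v) ∧ ¬w) ∨ ((u ∧ ¬v) ∧ w)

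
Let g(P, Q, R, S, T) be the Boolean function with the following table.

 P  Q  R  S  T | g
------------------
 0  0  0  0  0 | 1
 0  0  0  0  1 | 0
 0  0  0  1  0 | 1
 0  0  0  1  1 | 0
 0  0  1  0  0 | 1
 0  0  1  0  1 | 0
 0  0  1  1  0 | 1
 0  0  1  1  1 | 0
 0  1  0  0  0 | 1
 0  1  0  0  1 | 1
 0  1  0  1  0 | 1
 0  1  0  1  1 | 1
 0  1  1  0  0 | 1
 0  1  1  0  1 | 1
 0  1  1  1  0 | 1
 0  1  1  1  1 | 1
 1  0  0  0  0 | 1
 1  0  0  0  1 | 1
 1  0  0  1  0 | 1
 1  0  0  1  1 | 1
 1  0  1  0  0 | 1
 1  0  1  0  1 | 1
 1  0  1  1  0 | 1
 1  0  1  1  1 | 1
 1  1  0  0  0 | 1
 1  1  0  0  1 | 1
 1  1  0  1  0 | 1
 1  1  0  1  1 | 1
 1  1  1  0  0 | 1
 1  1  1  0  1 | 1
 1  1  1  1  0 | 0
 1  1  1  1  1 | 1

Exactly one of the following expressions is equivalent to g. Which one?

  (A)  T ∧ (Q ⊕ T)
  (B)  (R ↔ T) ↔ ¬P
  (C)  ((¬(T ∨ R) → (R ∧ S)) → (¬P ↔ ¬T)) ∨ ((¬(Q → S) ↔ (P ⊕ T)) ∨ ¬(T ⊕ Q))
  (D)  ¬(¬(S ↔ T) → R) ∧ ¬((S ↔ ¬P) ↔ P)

C

(A): at (0,0,0,0,0) it gives 0, but g = 1 — eliminated.
(B): at (0,0,1,0,0) it gives 0, but g = 1 — eliminated.
(D): at (0,0,0,0,0) it gives 0, but g = 1 — eliminated.
Only (C) survives; checking it on all 32 rows confirms it matches g.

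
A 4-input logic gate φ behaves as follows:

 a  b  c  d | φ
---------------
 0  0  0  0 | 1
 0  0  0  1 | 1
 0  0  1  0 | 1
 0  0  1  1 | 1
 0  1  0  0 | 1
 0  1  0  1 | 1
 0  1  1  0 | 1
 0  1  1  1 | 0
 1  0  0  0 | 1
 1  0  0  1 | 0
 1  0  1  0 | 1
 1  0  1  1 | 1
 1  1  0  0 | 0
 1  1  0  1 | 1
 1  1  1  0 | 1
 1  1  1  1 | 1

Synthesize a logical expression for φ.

φ(a, b, c, d) = NOT (((((NOT a AND b) AND c) AND d) OR (((a AND NOT b) AND NOT c) AND d)) OR (((a AND b) AND NOT c) AND NOT d))

The 0-rows are (0,1,1,1), (1,0,0,1), (1,1,0,0). Take each as a conjunction (¬a·b·c·d, a·¬b·¬c·d, a·b·¬c·¬d), form their disjunction, and complement — that gives a formula that is 1 everywhere φ is.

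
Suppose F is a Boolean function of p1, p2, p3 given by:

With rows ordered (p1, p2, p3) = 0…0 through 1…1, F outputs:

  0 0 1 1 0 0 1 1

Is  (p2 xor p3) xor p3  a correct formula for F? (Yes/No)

Test each input against both F and the formula:
  p1=0, p2=0, p3=0: formula gives 0, F = 0 ✓
  p1=0, p2=0, p3=1: formula gives 0, F = 0 ✓
  p1=0, p2=1, p3=0: formula gives 1, F = 1 ✓
  p1=0, p2=1, p3=1: formula gives 1, F = 1 ✓
  p1=1, p2=0, p3=0: formula gives 0, F = 0 ✓
  …and likewise for the remaining 3 rows.
No disagreement on any input; they are logically equivalent.

Yes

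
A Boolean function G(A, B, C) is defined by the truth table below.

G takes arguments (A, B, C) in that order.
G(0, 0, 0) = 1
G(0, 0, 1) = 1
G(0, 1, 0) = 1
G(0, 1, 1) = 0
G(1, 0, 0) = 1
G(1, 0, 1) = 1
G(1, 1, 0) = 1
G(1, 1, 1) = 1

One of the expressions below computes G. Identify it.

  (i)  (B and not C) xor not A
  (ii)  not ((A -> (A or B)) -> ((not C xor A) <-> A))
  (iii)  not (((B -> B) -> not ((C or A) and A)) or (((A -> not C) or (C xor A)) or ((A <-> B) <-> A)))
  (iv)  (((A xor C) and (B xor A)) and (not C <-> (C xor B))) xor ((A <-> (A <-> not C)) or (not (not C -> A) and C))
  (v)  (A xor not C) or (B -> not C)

v

(i): at (0,1,0) it gives 0, but G = 1 — eliminated.
(ii): at (0,0,1) it gives 0, but G = 1 — eliminated.
(iii): at (0,0,0) it gives 0, but G = 1 — eliminated.
(iv): at (0,0,1) it gives 0, but G = 1 — eliminated.
(v) is the remaining candidate, and it agrees with G on all 8 inputs.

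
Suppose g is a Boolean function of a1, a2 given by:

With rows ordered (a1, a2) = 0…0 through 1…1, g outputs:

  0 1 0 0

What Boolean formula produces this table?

1 only at (0,1): NOT a1 AND a2.

g(a1, a2) = a1' · a2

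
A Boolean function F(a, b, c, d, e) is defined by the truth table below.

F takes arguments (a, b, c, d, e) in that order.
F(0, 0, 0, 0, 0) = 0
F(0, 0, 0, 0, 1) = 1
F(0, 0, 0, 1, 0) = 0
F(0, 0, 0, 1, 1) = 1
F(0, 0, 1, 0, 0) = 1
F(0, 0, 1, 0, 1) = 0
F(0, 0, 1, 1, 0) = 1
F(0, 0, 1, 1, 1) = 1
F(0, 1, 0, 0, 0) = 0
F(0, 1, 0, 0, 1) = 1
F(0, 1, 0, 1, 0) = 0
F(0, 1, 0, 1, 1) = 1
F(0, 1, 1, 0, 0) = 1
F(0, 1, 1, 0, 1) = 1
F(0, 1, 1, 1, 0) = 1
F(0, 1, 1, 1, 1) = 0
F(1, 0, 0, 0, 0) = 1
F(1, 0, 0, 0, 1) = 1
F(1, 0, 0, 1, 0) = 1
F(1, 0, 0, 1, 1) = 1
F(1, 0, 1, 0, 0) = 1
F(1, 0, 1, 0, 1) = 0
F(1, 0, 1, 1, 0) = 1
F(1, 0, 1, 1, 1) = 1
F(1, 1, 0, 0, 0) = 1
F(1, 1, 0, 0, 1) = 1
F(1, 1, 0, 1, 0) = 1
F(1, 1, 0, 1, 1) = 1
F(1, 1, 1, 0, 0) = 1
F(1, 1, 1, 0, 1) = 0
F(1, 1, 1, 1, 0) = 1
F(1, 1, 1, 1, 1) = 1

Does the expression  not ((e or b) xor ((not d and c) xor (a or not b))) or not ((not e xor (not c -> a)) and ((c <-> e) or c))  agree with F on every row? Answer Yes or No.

Test each input against both F and the formula:
  a=0, b=0, c=0, d=0, e=0: formula gives 0, F = 0 ✓
  a=0, b=0, c=0, d=0, e=1: formula gives 1, F = 1 ✓
  a=0, b=0, c=0, d=1, e=0: formula gives 0, F = 0 ✓
  a=0, b=0, c=0, d=1, e=1: formula gives 1, F = 1 ✓
  … (the remaining 28 rows also agree.)
All 32 rows match — the expression computes F exactly.

Yes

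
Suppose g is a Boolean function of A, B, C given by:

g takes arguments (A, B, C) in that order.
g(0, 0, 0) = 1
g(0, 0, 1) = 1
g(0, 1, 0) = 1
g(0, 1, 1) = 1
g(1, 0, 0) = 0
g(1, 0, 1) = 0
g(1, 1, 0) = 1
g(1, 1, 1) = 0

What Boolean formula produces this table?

g is 0 on only 3 rows — (1,0,0), (1,0,1), (1,1,1). Writing each as a minterm (A·¬B·¬C, A·¬B·C, A·B·C) and OR-ing them characterizes exactly where g=0, so g is the negation of that disjunction.

g(A, B, C) = NOT ((((A AND NOT B) AND NOT C) OR ((A AND NOT B) AND C)) OR ((A AND B) AND C))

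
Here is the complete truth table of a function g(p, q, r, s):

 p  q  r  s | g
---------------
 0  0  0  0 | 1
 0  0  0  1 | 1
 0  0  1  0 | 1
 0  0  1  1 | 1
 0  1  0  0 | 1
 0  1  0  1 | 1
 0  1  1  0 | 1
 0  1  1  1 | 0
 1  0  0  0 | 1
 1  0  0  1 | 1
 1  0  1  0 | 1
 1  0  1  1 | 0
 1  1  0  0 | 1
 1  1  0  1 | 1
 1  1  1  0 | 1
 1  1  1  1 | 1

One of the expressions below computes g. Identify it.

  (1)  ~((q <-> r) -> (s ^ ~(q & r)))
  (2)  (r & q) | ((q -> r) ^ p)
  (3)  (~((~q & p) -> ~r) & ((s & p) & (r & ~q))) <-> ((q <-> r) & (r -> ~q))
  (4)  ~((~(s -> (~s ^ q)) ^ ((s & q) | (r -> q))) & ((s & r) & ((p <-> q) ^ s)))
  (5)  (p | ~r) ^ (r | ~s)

4

(1) fails at (0,0,0,0): the formula yields 0, g is 1.
(2) fails at (0,1,0,0): the formula yields 0, g is 1.
(3) fails at (0,0,0,0): the formula yields 0, g is 1.
(5) fails at (0,0,0,0): the formula yields 0, g is 1.
That leaves (4). Evaluating it on every row reproduces the table of g exactly.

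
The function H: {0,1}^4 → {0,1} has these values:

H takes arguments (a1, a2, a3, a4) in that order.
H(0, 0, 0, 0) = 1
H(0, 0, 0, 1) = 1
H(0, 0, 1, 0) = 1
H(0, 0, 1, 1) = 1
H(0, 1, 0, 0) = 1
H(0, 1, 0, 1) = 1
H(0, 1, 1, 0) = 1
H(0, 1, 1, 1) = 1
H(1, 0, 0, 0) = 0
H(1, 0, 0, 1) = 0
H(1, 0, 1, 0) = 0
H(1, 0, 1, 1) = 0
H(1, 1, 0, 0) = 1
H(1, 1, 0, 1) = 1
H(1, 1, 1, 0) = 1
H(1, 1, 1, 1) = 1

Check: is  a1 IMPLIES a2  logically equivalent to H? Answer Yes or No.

Check the formula against H row by row:
  a1=0, a2=0, a3=0, a4=0: formula gives 1, H = 1 ✓
  a1=0, a2=0, a3=0, a4=1: formula gives 1, H = 1 ✓
  a1=0, a2=0, a3=1, a4=0: formula gives 1, H = 1 ✓
  a1=0, a2=0, a3=1, a4=1: formula gives 1, H = 1 ✓
  … (the remaining 12 rows also agree.)
All 16 rows match — the expression computes H exactly.

Yes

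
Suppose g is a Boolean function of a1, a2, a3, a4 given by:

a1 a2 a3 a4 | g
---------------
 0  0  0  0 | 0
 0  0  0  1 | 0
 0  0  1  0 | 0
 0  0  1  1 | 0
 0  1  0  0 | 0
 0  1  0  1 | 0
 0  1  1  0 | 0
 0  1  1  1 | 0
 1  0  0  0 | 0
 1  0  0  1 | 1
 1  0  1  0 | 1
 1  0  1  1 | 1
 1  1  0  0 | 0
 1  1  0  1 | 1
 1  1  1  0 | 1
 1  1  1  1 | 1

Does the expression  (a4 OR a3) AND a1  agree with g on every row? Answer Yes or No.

Yes

Evaluate (a4 OR a3) AND a1 on each row and compare to g:
  a1=0, a2=0, a3=0, a4=0: formula gives 0, g = 0 ✓
  a1=0, a2=0, a3=0, a4=1: formula gives 0, g = 0 ✓
  a1=0, a2=0, a3=1, a4=0: formula gives 0, g = 0 ✓
  a1=0, a2=0, a3=1, a4=1: formula gives 0, g = 0 ✓
  …and likewise for the remaining 12 rows.
Every row agrees, so the formula is equivalent.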